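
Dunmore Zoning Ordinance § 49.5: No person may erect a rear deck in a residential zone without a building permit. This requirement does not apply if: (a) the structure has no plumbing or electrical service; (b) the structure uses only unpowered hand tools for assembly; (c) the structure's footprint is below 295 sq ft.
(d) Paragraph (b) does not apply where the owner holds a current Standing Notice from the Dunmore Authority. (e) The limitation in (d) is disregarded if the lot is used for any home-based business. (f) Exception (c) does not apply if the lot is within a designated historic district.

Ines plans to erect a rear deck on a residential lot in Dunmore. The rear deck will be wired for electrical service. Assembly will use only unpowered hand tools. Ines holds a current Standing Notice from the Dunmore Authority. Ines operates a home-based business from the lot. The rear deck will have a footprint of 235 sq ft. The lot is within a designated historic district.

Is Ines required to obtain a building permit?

Exception (a) fails — electrical service is planned.
All of (b)'s requirements are met (assembly uses only hand tools). Considering the limiting provisions: (d) is engaged (a current Standing Notice is held), but is itself disapplied by (e): (e) applies — a home-based business operates on the lot. So (b) applies.
Exception (c): the structure's footprint is 235 sq ft, below the 295 sq ft limit — every condition holds. But applying paragraph (f): (f) operates — the lot is in a historic district. So (c) is unavailable.

No — exception (b) applies; Ines does not need a building permit.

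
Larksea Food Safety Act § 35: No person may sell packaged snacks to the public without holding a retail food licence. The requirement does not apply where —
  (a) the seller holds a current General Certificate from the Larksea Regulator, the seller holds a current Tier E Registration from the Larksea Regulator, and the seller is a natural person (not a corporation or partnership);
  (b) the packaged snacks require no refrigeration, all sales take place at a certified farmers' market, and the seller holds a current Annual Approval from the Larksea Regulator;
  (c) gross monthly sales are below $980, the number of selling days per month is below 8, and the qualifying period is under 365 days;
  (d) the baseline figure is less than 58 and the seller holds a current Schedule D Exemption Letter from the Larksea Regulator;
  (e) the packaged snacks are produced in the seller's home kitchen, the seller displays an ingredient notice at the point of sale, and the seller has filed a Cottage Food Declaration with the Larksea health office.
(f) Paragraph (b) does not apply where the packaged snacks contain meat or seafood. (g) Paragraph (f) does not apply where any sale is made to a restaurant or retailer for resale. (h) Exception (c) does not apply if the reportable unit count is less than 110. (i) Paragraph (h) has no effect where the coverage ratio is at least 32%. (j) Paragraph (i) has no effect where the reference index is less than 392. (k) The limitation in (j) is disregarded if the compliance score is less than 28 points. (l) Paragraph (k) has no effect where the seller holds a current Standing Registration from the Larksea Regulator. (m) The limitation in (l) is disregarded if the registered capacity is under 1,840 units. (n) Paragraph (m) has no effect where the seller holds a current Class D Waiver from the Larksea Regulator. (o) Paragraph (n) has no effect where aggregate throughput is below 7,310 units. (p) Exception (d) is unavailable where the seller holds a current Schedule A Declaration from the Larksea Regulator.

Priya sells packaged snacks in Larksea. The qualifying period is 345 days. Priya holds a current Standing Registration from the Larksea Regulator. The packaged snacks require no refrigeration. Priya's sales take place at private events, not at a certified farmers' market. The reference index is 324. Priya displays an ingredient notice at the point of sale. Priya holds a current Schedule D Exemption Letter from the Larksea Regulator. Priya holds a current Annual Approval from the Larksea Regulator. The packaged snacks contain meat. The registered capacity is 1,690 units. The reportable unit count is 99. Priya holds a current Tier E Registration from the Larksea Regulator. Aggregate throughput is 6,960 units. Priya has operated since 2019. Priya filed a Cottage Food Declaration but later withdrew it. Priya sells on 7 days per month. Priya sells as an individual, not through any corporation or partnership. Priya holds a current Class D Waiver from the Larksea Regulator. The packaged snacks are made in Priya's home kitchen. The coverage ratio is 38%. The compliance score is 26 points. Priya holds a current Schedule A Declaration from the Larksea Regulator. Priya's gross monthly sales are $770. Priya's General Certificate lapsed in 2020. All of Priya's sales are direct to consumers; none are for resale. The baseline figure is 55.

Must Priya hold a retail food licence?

No — exception (c) applies; Priya is not required to hold a retail food licence.

Exception (a) fails — no current General Certificate is held.
Exception (b) does not apply: sales are at private events, not a certified farmers' market.
Exception (c) is satisfied on its face — gross monthly sales are $770, below the $980 limit; the number of selling days per month is 7, below the 8 limit; the qualifying period is 345 days, under the 365 days limit. Under paragraphs (h)–(o): (h) is engaged (the reportable unit count is 99, less than the 110 limit), but is itself disapplied by (i): (i) operates against (h): the coverage ratio is 38%, meeting the 32% threshold. (j) would limit (i) — the reference index is 324, less than the 392 limit — but (k) sets (j) aside: (k) operates against (j): the compliance score is 26 points, less than the 28 points limit. (l) is engaged (a current Standing Registration is held), but is set aside by (m): (m) operates — the registered capacity is 1,690 units, under the 1,840 units limit. (n) would limit (m) — a current Class D Waiver is held — but (o) sets (n) aside: (o) operates — aggregate throughput is 6,960 units, below the 7,310 units limit. So (c) applies.
All of (d)'s requirements are met (the baseline figure is 55, less than the 58 limit; a current Schedule D Exemption Letter is held). Turning to paragraph (p): (p) operates — a current Schedule A Declaration is held. Exception (d) does not apply.
Exception (e) requires that the seller has filed a Cottage Food Declaration with the Larksea health office; but the Cottage Food Declaration was withdrawn, so (e) is unavailable.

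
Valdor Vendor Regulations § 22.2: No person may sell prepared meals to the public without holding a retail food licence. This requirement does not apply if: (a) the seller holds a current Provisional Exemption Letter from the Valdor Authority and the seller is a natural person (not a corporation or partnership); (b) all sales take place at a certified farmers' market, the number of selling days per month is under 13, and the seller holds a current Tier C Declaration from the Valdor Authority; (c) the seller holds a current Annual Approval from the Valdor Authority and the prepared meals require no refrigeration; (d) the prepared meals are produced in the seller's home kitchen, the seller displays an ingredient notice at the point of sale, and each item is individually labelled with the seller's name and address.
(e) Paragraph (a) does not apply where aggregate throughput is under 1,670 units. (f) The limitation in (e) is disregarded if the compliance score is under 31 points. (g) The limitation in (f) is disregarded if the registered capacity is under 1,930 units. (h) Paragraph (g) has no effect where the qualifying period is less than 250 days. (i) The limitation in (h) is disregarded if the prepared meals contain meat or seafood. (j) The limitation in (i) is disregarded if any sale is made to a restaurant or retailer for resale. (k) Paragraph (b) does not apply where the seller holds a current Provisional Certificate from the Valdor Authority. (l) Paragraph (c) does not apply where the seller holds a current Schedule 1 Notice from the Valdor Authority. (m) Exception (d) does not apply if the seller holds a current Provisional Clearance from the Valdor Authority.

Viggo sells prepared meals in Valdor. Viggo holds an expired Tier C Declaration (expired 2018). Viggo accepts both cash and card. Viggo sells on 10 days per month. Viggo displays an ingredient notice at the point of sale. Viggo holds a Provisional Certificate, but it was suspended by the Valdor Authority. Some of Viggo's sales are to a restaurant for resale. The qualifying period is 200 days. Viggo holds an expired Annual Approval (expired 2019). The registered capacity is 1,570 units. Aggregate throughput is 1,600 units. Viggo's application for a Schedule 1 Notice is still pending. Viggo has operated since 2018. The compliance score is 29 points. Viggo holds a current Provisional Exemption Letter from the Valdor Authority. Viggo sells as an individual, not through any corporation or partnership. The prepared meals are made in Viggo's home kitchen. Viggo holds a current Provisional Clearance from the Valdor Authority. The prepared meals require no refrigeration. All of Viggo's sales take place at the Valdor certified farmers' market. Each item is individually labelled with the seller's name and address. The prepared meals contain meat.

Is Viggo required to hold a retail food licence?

No — exception (a) applies; Viggo is not required to hold a retail food licence.

Exception (a): a current Provisional Exemption Letter is held; the seller is a natural person — every condition holds. Applying paragraphs (e)–(j): (e) would limit (a) — aggregate throughput is 1,600 units, under the 1,670 units limit — but (f) sets (e) aside: (f) operates against (e): the compliance score is 29 points, under the 31 points limit. (g) operates (the registered capacity is 1,570 units, under the 1,930 units limit), but is set aside by (h): (h) operates against (g): the qualifying period is 200 days, less than the 250 days limit. (i) would limit (h) — the prepared meals contain meat — but (j) sets (i) aside: (j) applies — some sales are to a restaurant for resale. Exception (a) stands.
Exception (b) does not apply: there is no Tier C Declaration in force.
Exception (c) requires that the seller holds a current Annual Approval from the Valdor Authority; but there is no Annual Approval in force, so (c) is unavailable.
Exception (d) is satisfied on its face — the prepared meals are home-kitchen produced; an ingredient notice is displayed; items are individually labelled. But applying paragraph (m): (m) operates against (d): a current Provisional Clearance is held. (d) is therefore removed.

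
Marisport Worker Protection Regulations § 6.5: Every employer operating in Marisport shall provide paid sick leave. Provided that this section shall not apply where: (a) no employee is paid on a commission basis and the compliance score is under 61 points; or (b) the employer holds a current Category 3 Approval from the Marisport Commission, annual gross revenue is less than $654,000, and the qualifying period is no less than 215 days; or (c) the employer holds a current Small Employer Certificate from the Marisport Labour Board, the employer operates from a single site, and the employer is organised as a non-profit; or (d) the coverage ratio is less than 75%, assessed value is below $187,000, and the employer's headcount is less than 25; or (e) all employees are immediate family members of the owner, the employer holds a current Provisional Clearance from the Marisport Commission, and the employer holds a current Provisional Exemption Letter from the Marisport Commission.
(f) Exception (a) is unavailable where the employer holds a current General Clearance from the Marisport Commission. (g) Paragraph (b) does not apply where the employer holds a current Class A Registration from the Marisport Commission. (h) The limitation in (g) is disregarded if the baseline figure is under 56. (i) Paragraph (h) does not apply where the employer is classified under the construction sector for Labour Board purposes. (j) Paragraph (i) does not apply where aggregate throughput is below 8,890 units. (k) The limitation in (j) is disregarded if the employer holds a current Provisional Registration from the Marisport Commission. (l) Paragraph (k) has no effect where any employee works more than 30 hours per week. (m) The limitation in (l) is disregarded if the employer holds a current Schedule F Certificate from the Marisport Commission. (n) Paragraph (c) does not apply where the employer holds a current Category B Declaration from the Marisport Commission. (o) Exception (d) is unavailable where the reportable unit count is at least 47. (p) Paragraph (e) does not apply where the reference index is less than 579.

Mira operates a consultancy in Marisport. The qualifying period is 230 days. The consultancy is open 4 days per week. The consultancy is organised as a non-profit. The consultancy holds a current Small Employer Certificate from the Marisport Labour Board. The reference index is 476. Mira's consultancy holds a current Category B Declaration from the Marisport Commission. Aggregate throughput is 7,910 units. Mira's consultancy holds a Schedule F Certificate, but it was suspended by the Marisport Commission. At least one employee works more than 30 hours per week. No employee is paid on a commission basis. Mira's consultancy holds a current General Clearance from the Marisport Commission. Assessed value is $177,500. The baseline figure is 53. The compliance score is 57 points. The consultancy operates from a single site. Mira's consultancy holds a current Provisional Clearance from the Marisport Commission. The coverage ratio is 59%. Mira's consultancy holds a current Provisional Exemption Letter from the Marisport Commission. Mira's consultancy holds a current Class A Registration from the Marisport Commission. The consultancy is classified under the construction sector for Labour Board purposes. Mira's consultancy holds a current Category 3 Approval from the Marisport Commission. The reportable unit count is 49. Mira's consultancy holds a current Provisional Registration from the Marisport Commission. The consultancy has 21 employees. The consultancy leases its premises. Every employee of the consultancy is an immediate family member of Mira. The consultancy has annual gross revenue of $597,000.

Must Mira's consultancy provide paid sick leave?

All of (a)'s requirements are met (no employee is paid on commission; the compliance score is 57 points, under the 61 points limit). Turning to paragraph (f): (f) operates against (a): a current General Clearance is held. So (a) is unavailable.
Exception (b): a current Category 3 Approval is held; annual gross revenue is $597,000, less than the $654,000 limit; the qualifying period is 230 days, meeting the 215 days threshold — every condition holds. Under paragraphs (g)–(m): (g) operates (a current Class A Registration is held), but is overridden by (h): (h) operates — the baseline figure is 53, under the 56 limit. (i) operates (the consultancy is classified under the construction sector), but is displaced by (j): (j) is triggered — aggregate throughput is 7,910 units, below the 8,890 units limit. (k) is engaged (a current Provisional Registration is held), but is set aside by (l): (l) is engaged — at least one employee exceeds 30 hours/week. (m) is inapplicable (the Schedule F Certificate is not current), so (l) stands. So (b) applies.
Exception (c)'s conditions are all satisfied: a current Small Employer Certificate is held; the employer operates from a single site; the employer is a non-profit. However, paragraph (n) must be considered: (n) operates against (c): a current Category B Declaration is held. Exception (c) does not apply.
Exception (d): the coverage ratio is 59%, less than the 75% limit; assessed value is $177,500, below the $187,000 limit; the employer's headcount is 21, less than the 25 limit — every condition holds. However, paragraph (o) must be considered: (o) operates against (d): the reportable unit count is 49, meeting the 47 threshold. Exception (d) does not apply.
Exception (e): every employee is an immediate family member; a current Provisional Clearance is held; a current Provisional Exemption Letter is held — every condition holds. However, paragraph (p) must be considered: (p) is triggered — the reference index is 476, less than the 579 limit. (e) is therefore removed.

No — exception (b) applies; Mira's consultancy is not required to provide paid sick leave.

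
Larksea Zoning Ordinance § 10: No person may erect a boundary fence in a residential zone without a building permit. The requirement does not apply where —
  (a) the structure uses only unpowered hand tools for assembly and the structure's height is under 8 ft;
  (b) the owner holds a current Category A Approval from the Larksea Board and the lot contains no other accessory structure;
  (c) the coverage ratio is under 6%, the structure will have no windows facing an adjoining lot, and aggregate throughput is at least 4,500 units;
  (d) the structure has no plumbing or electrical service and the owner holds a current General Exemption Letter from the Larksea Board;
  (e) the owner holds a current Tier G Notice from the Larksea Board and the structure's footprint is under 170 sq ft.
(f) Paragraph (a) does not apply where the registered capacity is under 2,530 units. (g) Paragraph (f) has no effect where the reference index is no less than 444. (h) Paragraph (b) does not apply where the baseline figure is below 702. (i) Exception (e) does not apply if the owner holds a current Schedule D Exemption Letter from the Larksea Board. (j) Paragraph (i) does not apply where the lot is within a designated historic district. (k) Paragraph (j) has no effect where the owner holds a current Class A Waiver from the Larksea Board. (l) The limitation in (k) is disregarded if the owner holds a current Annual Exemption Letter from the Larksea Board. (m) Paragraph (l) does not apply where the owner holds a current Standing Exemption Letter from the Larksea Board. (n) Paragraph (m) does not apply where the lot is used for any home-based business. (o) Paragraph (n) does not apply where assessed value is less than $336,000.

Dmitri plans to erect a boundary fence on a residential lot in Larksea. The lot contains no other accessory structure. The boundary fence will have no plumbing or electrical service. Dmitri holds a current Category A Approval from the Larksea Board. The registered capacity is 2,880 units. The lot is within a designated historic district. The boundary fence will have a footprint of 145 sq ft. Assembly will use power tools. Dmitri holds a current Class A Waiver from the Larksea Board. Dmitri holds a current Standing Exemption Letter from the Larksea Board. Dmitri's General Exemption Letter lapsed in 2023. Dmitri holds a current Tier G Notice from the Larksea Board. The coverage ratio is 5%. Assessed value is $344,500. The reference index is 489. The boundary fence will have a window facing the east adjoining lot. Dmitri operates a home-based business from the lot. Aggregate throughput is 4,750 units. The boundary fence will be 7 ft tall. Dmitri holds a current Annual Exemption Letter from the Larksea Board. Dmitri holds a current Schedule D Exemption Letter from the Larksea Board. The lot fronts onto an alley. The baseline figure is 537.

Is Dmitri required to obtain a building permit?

Exception (a) fails — assembly uses power tools.
Exception (b) is satisfied on its face — a current Category A Approval is held; the lot has no other accessory structure. But: (h) operates — the baseline figure is 537, below the 702 limit. (b) is therefore removed.
Exception (c) does not apply: a window faces an adjoining lot.
Exception (d) requires that the owner holds a current General Exemption Letter from the Larksea Board; but no current General Exemption Letter is held, so (d) is unavailable.
All of (e)'s requirements are met (a current Tier G Notice is held; the structure's footprint is 145 sq ft, under the 170 sq ft limit). Under paragraphs (i)–(o): (i) applies (a current Schedule D Exemption Letter is held), but is overridden by (j): (j) is triggered — the lot is in a historic district. (k) applies (a current Class A Waiver is held), but is itself disapplied by (l): (l) operates against (k): a current Annual Exemption Letter is held. (m) is engaged (a current Standing Exemption Letter is held), but is itself disapplied by (n): (n) applies — a home-based business operates on the lot. (o) is inapplicable (assessed value is $344,500, not less than $336,000), so (n) stands. (e) remains available.

No — exception (e) applies; Dmitri does not need a building permit.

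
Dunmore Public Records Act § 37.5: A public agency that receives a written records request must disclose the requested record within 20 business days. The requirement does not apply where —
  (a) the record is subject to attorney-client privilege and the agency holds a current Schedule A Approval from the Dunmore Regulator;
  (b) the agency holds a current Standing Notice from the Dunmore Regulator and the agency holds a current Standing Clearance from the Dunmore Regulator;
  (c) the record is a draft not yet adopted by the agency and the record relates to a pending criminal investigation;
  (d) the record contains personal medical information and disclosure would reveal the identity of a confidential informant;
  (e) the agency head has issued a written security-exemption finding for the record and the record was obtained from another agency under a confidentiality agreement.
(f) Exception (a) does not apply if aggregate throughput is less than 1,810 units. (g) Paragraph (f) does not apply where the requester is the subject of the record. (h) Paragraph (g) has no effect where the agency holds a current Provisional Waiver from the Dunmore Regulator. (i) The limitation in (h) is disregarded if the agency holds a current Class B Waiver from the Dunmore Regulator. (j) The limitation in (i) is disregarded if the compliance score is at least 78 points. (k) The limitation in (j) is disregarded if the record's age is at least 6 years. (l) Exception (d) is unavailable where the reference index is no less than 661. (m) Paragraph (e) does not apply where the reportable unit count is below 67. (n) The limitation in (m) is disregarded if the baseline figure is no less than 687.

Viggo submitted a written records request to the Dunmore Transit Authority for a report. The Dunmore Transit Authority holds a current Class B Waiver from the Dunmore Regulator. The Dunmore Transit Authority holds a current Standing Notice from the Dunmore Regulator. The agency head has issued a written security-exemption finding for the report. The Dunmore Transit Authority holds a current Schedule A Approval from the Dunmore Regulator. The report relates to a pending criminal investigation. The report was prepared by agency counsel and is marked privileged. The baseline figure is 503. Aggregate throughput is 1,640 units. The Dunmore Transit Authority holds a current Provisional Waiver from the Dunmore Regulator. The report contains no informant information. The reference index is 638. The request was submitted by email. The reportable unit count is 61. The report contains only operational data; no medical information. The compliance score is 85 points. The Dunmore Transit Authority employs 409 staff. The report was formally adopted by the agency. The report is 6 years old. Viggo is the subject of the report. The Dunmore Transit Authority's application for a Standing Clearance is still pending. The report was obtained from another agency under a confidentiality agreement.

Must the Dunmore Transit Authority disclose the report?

Exception (a): the report is privileged; a current Schedule A Approval is held — every condition holds. As to paragraphs (f)–(k): (f) would limit (a) — aggregate throughput is 1,640 units, less than the 1,810 units limit — but (g) sets (f) aside: (g) applies — Viggo is the subject of the report. (h) would limit (g) — a current Provisional Waiver is held — but (i) sets (h) aside: (i) is triggered — a current Class B Waiver is held. (j) would limit (i) — the compliance score is 85 points, meeting the 78 points threshold — but (k) sets (j) aside: (k) operates against (j): the record's age is 6 years, meeting the 6 years threshold. So (a) applies.
Exception (b) fails — the Standing Clearance is not current.
Exception (c) does not apply: the report has been formally adopted.
Exception (d) fails — the report contains only operational data.
Exception (e) is satisfied on its face — a written security-exemption finding has been issued; the report was obtained under a confidentiality agreement. Turning to paragraphs (m)–(n): (m) is engaged — the reportable unit count is 61, below the 67 limit. (n) is not triggered (the baseline figure is 503, short of 687), so (m) stands. (e) is therefore removed.

No — exception (a) applies; the Dunmore Transit Authority is not required to disclose the report.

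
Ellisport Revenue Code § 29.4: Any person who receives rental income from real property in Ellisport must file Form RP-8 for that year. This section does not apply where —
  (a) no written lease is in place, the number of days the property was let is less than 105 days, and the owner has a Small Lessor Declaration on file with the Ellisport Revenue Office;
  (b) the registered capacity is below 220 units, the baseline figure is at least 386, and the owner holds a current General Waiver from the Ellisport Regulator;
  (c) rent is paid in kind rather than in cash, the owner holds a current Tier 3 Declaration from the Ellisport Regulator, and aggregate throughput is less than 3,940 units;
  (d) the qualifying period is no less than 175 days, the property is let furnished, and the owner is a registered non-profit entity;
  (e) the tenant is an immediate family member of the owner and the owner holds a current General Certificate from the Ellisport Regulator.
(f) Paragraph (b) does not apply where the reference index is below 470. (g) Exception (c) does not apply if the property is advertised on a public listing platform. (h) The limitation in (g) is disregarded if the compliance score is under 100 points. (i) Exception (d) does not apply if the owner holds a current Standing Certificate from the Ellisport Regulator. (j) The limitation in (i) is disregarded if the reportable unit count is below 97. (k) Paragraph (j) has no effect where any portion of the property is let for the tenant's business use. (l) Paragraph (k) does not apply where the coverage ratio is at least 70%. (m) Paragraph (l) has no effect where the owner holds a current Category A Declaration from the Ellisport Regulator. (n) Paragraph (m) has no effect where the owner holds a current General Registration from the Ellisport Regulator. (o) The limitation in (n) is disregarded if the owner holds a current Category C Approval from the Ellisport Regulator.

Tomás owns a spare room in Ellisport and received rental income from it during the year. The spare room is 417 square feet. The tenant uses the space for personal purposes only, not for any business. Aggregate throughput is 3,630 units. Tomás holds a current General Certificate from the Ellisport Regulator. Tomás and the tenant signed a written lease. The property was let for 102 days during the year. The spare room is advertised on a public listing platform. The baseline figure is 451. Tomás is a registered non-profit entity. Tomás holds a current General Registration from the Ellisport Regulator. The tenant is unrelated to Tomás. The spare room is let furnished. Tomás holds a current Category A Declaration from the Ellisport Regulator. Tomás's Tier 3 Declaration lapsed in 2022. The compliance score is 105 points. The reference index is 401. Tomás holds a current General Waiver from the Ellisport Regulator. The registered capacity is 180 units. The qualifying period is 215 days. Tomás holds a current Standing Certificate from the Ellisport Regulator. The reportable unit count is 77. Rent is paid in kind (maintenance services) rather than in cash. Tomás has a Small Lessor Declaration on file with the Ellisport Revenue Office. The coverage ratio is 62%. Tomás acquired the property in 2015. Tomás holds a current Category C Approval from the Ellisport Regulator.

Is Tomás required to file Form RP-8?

Exception (a) requires that no written lease is in place; but a written lease is in place, so (a) is unavailable.
Exception (b): the registered capacity is 180 units, below the 220 units limit; the baseline figure is 451, meeting the 386 threshold; a current General Waiver is held — every condition holds. But: (f) operates against (b): the reference index is 401, below the 470 limit. Exception (b) does not apply.
Exception (c) requires that the owner holds a current Tier 3 Declaration from the Ellisport Regulator; but the Tier 3 Declaration is not current, so (c) is unavailable.
Exception (d)'s conditions are all satisfied: the qualifying period is 215 days, meeting the 175 days threshold; the property is let furnished; Tomás is a registered non-profit. Applying paragraphs (i)–(o): (i) would limit (d) — a current Standing Certificate is held — but (j) sets (i) aside: (j) operates against (i): the reportable unit count is 77, below the 97 limit. (k), which would lift (j), is not triggered — the space is used for personal purposes only. So (d) applies.
Exception (e) requires that the tenant is an immediate family member of the owner; but the tenant is unrelated to the owner, so (e) is unavailable.

No — exception (d) applies; Tomás is not required to file Form RP-8.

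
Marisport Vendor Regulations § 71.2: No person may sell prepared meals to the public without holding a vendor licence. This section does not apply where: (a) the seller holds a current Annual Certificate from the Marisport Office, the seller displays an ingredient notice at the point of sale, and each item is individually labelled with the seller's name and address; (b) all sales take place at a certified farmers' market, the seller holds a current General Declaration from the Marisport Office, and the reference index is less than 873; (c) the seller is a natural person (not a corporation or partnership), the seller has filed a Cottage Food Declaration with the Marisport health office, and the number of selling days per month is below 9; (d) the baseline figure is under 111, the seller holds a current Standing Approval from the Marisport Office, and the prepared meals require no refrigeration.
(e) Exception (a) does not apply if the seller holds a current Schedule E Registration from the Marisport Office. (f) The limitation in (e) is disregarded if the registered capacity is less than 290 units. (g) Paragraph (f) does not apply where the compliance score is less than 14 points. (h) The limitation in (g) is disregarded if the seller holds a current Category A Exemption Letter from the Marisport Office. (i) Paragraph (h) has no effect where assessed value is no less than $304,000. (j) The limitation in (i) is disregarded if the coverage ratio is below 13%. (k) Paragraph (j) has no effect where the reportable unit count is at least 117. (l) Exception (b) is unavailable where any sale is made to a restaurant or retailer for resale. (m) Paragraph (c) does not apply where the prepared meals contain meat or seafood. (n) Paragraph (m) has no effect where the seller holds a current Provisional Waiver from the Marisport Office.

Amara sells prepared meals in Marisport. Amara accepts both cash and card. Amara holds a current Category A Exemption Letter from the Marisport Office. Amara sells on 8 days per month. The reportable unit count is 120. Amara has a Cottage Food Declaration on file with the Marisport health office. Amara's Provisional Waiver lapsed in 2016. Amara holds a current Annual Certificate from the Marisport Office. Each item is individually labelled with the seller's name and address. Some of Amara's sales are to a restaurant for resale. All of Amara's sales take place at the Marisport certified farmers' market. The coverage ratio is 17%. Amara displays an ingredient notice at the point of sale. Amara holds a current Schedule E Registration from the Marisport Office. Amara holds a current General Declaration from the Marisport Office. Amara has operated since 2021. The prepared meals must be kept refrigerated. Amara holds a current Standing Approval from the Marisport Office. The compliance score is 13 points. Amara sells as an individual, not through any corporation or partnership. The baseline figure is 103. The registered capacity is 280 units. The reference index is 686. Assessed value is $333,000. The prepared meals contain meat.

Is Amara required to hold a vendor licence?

Yes — Amara must hold a vendor licence.

All of (a)'s requirements are met (a current Annual Certificate is held; an ingredient notice is displayed; items are individually labelled). But applying paragraphs (e)–(k): (e) operates against (a): a current Schedule E Registration is held. (f) would limit (e) — the registered capacity is 280 units, less than the 290 units limit — but (g) sets (f) aside: (g) is triggered — the compliance score is 13 points, less than the 14 points limit. (h) operates (a current Category A Exemption Letter is held), but is overridden by (i): (i) is triggered — assessed value is $333,000, meeting the $304,000 threshold. (j) is not engaged (the coverage ratio is 17%, not below 13%), so (i) stands. (a) is therefore removed.
Exception (b): all sales are at a certified farmers' market; a current General Declaration is held; the reference index is 686, less than the 873 limit — every condition holds. But: (l) operates against (b): some sales are to a restaurant for resale. Exception (b) does not apply.
Exception (c) is satisfied on its face — the seller is a natural person; a Cottage Food Declaration is on file; the number of selling days per month is 8, below the 9 limit. However, paragraphs (m)–(n) must be considered: (m) is engaged — the prepared meals contain meat. (n), which would lift (m), does not operate here — no current Provisional Waiver is held. So (c) is unavailable.
Exception (d) fails — the prepared meals require refrigeration.
None of the exceptions is available; § 71.2 applies in full.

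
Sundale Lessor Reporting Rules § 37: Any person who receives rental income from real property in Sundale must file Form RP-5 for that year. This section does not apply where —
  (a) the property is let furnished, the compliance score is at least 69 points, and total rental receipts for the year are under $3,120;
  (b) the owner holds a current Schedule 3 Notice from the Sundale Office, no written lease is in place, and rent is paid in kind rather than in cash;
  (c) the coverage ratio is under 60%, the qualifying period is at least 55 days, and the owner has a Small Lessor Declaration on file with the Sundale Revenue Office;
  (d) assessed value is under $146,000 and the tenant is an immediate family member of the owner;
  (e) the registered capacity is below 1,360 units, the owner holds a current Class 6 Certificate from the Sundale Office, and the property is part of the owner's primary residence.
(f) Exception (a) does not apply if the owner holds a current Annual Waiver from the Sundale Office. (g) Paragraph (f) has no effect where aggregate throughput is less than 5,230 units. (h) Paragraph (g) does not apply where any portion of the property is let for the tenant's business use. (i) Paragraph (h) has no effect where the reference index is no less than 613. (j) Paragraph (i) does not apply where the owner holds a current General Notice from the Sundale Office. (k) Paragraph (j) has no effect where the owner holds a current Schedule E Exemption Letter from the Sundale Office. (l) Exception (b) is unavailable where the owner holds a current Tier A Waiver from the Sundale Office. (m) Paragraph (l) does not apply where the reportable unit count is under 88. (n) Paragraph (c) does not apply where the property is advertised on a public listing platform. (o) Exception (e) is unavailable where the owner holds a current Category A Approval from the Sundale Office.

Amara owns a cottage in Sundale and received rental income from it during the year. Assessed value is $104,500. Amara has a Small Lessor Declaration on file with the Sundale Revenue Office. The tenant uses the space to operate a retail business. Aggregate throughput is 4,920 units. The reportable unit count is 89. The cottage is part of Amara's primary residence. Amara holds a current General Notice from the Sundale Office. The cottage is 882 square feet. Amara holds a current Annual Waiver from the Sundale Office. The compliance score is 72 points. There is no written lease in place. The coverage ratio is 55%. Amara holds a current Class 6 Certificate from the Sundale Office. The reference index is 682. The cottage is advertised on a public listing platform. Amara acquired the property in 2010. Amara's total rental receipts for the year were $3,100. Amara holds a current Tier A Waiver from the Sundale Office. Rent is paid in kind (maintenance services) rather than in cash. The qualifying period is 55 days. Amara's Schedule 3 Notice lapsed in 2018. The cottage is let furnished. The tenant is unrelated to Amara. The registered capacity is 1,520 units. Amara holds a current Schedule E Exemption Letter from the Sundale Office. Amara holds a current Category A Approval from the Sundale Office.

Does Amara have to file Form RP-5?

No — exception (a) applies; Amara is not required to file Form RP-5.

All of (a)'s requirements are met (the property is let furnished; the compliance score is 72 points, meeting the 69 points threshold; total rental receipts for the year are $3,100, under the $3,120 limit). Considering the limiting provisions: (f) would limit (a) — a current Annual Waiver is held — but (g) sets (f) aside: (g) is engaged — aggregate throughput is 4,920 units, less than the 5,230 units limit. (h) is triggered (the space is let for business use), but is set aside by (i): (i) applies — the reference index is 682, meeting the 613 threshold. (j) would limit (i) — a current General Notice is held — but (k) sets (j) aside: (k) operates against (j): a current Schedule E Exemption Letter is held. Exception (a) stands.
Exception (b) fails — the Schedule 3 Notice is not current.
Exception (c) is satisfied on its face — the coverage ratio is 55%, under the 60% limit; the qualifying period is 55 days, meeting the 55 days threshold; a Small Lessor Declaration is on file. Turning to paragraph (n): (n) operates against (c): the property is publicly advertised. (c) is therefore removed.
Exception (d) does not apply: the tenant is unrelated to the owner.
Exception (e) requires that the registered capacity is below 1,360 units; but the registered capacity is 1,520 units, not below 1,360 units, so (e) is unavailable.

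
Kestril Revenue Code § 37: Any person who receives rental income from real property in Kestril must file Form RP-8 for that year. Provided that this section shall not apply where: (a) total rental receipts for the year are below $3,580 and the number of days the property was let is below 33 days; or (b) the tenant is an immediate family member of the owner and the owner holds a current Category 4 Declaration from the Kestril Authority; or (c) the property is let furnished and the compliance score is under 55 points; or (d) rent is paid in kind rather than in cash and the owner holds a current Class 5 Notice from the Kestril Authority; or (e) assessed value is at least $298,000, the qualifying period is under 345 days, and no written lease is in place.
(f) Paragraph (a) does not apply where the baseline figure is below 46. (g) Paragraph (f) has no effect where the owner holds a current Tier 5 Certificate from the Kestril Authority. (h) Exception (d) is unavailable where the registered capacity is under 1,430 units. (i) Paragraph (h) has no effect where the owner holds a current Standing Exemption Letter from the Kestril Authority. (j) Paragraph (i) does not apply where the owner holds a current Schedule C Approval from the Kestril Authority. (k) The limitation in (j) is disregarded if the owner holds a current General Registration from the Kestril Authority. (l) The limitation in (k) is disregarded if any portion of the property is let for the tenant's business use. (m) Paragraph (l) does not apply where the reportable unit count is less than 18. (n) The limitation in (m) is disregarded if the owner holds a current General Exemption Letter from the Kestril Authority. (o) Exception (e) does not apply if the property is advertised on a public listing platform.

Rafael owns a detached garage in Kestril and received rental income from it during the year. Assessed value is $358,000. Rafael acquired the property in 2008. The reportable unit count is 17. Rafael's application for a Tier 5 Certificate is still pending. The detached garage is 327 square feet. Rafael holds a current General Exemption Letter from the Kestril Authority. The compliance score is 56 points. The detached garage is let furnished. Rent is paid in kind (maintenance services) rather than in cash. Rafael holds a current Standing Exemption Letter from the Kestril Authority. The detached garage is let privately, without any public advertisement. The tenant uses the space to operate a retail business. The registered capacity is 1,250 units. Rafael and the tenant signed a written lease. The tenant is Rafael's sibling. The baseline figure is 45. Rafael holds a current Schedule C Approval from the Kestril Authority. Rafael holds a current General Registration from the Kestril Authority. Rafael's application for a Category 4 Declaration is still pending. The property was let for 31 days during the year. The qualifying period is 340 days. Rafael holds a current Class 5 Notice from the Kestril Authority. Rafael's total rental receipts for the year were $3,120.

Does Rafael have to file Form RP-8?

Exception (a) is satisfied on its face — total rental receipts for the year are $3,120, below the $3,580 limit; the number of days the property was let is 31 days, below the 33 days limit. However, paragraphs (f)–(g) must be considered: (f) is engaged — the baseline figure is 45, below the 46 limit. (g) is inapplicable (there is no Tier 5 Certificate in force), so (f) stands. (a) is therefore removed.
Exception (b) fails — there is no Category 4 Declaration in force.
Exception (c) fails — the compliance score is 56 points, not under 55 points.
Exception (d)'s conditions are all satisfied: rent is paid in kind; a current Class 5 Notice is held. But applying paragraphs (h)–(n): (h) applies — the registered capacity is 1,250 units, under the 1,430 units limit. (i) would limit (h) — a current Standing Exemption Letter is held — but (j) sets (i) aside: (j) operates against (i): a current Schedule C Approval is held. (k) applies (a current General Registration is held), but is overridden by (l): (l) operates against (k): the space is let for business use. (m) applies (the reportable unit count is 17, less than the 18 limit), but is overridden by (n): (n) applies — a current General Exemption Letter is held. So (d) is unavailable.
Exception (e) fails — a written lease is in place.
No exception applies. The general rule governs.

Yes — Rafael must file Form RP-8.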